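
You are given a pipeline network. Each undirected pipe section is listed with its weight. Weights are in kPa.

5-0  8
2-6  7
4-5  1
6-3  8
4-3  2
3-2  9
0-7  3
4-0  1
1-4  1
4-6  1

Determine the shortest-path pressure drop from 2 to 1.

Running Dijkstra from 2:
2: 0
6: 7  (via 2)
4: 8  (via 6)
0: 9  (via 4)
1: 9  (via 4)
Shortest route: 2–6–4–1 = 9 kPa.

9 kPa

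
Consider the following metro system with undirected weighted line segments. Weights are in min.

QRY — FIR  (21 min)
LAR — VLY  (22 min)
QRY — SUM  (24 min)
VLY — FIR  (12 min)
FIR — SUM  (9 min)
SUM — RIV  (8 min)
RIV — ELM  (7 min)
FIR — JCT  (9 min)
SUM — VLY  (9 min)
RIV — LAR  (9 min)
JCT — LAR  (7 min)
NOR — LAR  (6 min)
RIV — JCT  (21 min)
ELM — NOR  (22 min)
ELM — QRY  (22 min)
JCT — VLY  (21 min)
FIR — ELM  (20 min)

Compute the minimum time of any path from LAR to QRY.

37 min

Shortest distances from LAR:
LAR: 0
NOR: 6  (via LAR)
JCT: 7  (via LAR)
RIV: 9  (via LAR)
ELM: 16  (via RIV)
FIR: 16  (via JCT)
SUM: 17  (via RIV)
VLY: 22  (via LAR)
QRY: 37  (via FIR)
Shortest route: LAR–JCT–FIR–QRY = 37 min.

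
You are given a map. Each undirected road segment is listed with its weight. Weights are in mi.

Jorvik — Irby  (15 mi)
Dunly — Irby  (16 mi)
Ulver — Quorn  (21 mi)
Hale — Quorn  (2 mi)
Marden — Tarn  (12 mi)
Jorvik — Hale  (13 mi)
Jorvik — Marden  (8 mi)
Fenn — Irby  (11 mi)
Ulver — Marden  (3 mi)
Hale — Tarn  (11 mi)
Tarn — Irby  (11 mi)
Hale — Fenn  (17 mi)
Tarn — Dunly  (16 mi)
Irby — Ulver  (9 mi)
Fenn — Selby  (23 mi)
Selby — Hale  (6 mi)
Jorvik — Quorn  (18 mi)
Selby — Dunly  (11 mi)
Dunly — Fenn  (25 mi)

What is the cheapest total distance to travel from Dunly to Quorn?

Compare a few routes:
Dunly → Selby → Hale → Quorn: 11+6+2 = 19
Dunly → Tarn → Hale → Quorn: 16+11+2 = 29
Dunly → Fenn → Hale → Quorn: 25+17+2 = 44
Dunly → Irby → Tarn → Hale → Quorn: 16+11+11+2 = 40
The minimum is 19 mi via Dunly → Selby → Hale → Quorn.

19 mi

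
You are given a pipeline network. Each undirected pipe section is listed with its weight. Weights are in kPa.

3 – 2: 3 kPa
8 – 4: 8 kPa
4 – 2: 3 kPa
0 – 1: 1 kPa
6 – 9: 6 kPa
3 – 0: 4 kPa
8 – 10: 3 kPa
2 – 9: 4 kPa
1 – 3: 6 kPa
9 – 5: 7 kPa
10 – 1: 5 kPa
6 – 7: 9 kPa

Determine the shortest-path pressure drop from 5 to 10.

Candidate routes:
5–9–2–3–1–10: 7+4+3+6+5 = 25
5–9–2–3–0–1–10: 7+4+3+4+1+5 = 24
5–9–2–4–8–10: 7+4+3+8+3 = 25
The minimum is 24 kPa via 5–9–2–3–0–1–10.

24 kPa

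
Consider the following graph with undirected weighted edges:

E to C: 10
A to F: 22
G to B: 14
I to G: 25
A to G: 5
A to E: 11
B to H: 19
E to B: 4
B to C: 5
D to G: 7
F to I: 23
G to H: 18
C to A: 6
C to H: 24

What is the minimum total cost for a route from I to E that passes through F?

56

Shortest I→F: I → F = 23
Best F to E: F → A → E costing 33
Total via F: 23 + 33 = 56.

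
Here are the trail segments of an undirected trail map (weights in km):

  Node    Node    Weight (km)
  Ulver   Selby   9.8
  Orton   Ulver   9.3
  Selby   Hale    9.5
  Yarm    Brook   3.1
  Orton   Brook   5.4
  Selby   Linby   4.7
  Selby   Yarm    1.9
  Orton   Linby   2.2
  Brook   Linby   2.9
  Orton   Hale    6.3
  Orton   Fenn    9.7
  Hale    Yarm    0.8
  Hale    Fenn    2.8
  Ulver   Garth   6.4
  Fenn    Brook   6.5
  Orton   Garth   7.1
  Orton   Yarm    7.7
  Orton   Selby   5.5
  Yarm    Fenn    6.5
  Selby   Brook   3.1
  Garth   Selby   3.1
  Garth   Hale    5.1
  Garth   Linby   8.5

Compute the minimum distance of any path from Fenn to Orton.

9.1 km

Candidate routes:
Fenn–Hale–Orton: 2.8+6.3 = 9.1
Fenn–Orton: 9.7 = 9.7
Cheapest is Fenn–Hale–Orton at 9.1 km.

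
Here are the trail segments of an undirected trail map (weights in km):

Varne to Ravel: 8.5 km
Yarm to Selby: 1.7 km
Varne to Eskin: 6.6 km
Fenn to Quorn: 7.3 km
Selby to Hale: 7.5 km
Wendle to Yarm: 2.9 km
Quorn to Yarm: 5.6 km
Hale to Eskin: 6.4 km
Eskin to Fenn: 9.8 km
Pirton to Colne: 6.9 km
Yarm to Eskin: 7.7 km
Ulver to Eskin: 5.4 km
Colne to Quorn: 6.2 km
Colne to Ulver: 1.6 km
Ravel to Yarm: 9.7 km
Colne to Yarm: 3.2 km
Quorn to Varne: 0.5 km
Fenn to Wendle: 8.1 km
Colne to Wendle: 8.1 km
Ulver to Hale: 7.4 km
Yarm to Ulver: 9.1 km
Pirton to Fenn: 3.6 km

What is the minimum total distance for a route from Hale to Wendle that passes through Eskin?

Best Hale to Eskin: Hale–Eskin costing 6.4
Best Eskin to Wendle: Eskin–Yarm–Wendle costing 10.6
Total via Eskin: 6.4 + 10.6 = 17 km.

17 km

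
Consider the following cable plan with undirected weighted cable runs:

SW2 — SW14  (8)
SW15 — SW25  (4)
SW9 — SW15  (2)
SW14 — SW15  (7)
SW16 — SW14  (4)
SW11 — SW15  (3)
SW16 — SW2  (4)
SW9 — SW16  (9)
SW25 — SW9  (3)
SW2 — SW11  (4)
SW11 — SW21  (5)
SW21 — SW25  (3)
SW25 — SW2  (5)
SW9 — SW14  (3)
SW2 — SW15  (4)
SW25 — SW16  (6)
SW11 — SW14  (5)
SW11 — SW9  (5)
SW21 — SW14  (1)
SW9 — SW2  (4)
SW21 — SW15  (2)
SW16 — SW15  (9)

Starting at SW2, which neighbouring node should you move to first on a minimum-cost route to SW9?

Enumerating some paths:
SW2–SW11–SW9: 4+5 = 9
SW2–SW15–SW9: 4+2 = 6
SW2–SW25–SW9: 5+3 = 8
SW2–SW9: 4 = 4
The minimum is 4 via SW2–SW9.
So from SW2 the first move is to SW9.

SW9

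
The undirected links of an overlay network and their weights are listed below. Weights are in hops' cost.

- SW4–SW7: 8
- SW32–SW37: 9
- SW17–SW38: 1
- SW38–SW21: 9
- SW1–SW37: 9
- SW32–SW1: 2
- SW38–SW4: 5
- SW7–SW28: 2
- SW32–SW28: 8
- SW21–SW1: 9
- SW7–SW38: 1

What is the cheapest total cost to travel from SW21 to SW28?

Enumerating some paths:
SW21 - SW38 - SW7 - SW28: 9+1+2 = 12
SW21 - SW38 - SW4 - SW7 - SW28: 9+5+8+2 = 24
SW21 - SW1 - SW32 - SW28: 9+2+8 = 19
Cheapest is SW21 - SW38 - SW7 - SW28 at 12 hops' cost.

12 hops' cost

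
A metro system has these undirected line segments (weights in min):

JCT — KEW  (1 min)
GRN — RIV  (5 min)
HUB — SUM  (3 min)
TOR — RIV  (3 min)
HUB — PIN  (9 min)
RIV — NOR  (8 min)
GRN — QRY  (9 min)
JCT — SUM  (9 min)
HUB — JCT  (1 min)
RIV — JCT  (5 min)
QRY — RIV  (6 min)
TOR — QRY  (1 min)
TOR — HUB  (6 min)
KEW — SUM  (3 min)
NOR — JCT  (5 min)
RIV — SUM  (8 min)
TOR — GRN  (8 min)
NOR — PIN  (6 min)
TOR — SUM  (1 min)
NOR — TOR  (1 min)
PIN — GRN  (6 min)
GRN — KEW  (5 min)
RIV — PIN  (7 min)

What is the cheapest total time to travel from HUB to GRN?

7 min

Candidate routes:
HUB - JCT - RIV - GRN: 1+5+5 = 11
HUB - SUM - TOR - GRN: 3+1+8 = 12
HUB - SUM - KEW - GRN: 3+3+5 = 11
HUB - JCT - KEW - GRN: 1+1+5 = 7
The minimum is 7 min via HUB - JCT - KEW - GRN.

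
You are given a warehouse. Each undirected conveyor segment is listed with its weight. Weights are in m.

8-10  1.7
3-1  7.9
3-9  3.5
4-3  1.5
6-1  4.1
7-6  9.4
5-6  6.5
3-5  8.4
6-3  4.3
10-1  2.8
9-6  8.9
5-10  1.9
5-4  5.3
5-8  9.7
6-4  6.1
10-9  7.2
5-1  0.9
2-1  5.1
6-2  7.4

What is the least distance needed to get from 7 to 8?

Running Dijkstra from 7:
7: 0
6: 9.4  (via 7)
1: 13.5  (via 6)
3: 13.7  (via 6)
5: 14.4  (via 1)
4: 15.2  (via 3)
10: 16.3  (via 1)
2: 16.8  (via 6)
9: 17.2  (via 3)
8: 18  (via 10)
Shortest route: 7–6–1–10–8 = 18 m.

18 m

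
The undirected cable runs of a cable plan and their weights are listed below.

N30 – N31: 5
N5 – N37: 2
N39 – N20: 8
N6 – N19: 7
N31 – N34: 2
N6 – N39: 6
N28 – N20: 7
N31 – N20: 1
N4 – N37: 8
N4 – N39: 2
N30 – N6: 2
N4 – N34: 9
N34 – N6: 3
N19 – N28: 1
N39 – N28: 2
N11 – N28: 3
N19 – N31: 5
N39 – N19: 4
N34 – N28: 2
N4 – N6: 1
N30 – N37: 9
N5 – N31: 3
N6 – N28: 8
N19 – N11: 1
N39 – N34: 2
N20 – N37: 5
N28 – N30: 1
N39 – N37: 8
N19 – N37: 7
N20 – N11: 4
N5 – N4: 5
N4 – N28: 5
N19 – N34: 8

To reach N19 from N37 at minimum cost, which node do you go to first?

N19

Compare a few routes:
N37 - N5 - N31 - N19: 2+3+5 = 10
N37 - N20 - N11 - N19: 5+4+1 = 10
N37 - N5 - N31 - N34 - N28 - N19: 2+3+2+2+1 = 10
N37 - N19: 7 = 7
The minimum is 7 via N37 - N19.
So from N37 the first move is to N19.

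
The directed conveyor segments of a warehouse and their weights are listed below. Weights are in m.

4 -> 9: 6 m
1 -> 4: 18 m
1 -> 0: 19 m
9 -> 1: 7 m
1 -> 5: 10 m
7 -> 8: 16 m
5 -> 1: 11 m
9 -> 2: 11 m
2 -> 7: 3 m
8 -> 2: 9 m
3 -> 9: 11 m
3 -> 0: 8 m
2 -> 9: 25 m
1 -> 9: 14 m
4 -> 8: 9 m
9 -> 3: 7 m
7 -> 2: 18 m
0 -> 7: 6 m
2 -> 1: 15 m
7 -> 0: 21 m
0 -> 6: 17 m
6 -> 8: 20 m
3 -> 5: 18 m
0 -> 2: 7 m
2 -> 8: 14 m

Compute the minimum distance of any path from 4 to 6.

38 m

Settle nodes by increasing distance from 4:
4: 0
9: 6  (via 4)
8: 9  (via 4)
1: 13  (via 9)
3: 13  (via 9)
2: 17  (via 9)
7: 20  (via 2)
0: 21  (via 3)
5: 23  (via 1)
6: 38  (via 0)
Shortest route: 4–9–3–0–6 = 38 m.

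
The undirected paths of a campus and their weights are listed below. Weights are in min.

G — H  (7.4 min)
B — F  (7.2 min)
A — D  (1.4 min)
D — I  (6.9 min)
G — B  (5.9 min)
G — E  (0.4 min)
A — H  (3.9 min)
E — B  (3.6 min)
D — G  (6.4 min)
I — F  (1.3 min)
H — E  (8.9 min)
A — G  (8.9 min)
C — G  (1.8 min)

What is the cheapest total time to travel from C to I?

Candidate routes:
C - G - E - B - F - I: 1.8+0.4+3.6+7.2+1.3 = 14.3
C - G - D - I: 1.8+6.4+6.9 = 15.1
The minimum is 14.3 min via C - G - E - B - F - I.

14.3 min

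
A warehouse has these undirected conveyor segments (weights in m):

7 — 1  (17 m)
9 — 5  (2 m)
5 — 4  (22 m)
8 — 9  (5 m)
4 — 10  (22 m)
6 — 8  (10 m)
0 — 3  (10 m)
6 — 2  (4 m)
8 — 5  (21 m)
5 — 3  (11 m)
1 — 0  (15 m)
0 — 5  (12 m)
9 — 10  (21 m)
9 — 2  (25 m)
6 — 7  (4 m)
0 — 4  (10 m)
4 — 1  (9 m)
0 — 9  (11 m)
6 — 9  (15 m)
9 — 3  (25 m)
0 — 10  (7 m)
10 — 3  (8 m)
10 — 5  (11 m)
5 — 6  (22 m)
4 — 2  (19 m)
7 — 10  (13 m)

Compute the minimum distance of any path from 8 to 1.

Candidate routes:
8–9–5–0–1: 5+2+12+15 = 34
8–6–7–1: 10+4+17 = 31
The minimum is 31 m via 8–6–7–1.

31 m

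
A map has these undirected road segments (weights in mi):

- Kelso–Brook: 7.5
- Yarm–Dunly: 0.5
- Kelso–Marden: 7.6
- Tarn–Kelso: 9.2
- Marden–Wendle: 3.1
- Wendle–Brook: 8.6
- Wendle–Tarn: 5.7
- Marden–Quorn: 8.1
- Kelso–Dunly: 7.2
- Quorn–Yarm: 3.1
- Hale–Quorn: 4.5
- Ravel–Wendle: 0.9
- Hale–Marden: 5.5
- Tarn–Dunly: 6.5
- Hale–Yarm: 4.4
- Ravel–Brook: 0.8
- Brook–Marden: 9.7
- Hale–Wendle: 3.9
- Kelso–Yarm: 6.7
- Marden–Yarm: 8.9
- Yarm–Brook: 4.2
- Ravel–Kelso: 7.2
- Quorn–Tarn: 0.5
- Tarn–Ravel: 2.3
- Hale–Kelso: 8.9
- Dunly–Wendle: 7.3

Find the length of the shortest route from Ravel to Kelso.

Settle nodes by increasing distance from Ravel:
Ravel: 0
Brook: 0.8  (via Ravel)
Wendle: 0.9  (via Ravel)
Tarn: 2.3  (via Ravel)
Quorn: 2.8  (via Tarn)
Marden: 4  (via Wendle)
Hale: 4.8  (via Wendle)
Yarm: 5  (via Brook)
Dunly: 5.5  (via Yarm)
Kelso: 7.2  (via Ravel)
Shortest route: Ravel → Kelso = 7.2 mi.

7.2 mi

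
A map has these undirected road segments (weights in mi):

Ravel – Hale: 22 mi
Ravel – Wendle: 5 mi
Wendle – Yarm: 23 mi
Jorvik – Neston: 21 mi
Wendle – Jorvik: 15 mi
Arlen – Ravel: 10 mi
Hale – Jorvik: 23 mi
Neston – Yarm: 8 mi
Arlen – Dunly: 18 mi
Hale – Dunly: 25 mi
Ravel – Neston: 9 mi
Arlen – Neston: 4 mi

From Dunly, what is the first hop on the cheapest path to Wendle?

Arlen

Compare a few routes:
Dunly → Arlen → Ravel → Wendle: 18+10+5 = 33
Dunly → Arlen → Neston → Ravel → Wendle: 18+4+9+5 = 36
Cheapest is Dunly → Arlen → Ravel → Wendle at 33 mi.
So from Dunly the first move is to Arlen.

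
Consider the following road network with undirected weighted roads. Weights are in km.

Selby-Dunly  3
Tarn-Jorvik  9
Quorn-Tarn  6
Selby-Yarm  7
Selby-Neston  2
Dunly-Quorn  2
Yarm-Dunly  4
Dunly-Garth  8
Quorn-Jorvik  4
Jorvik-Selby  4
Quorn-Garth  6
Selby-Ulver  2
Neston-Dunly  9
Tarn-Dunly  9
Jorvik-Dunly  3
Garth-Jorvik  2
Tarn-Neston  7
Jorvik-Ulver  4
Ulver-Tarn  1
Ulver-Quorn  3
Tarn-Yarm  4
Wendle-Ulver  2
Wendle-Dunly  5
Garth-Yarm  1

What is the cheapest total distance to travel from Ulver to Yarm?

Running Dijkstra from Ulver:
Ulver: 0
Tarn: 1  (via Ulver)
Wendle: 2  (via Ulver)
Selby: 2  (via Ulver)
Quorn: 3  (via Ulver)
Jorvik: 4  (via Ulver)
Neston: 4  (via Selby)
Yarm: 5  (via Tarn)
Shortest route: Ulver–Tarn–Yarm = 5 km.

5 km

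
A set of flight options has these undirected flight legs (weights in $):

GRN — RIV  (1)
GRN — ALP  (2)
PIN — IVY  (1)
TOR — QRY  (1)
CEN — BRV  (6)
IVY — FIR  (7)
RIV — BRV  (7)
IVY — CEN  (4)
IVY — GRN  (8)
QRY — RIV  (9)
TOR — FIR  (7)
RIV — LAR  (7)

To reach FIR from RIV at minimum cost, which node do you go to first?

Enumerating some paths:
RIV → GRN → IVY → FIR: 1+8+7 = 16
RIV → BRV → CEN → IVY → FIR: 7+6+4+7 = 24
RIV → QRY → TOR → FIR: 9+1+7 = 17
The minimum is $16 via RIV → GRN → IVY → FIR.
So from RIV the first move is to GRN.

GRN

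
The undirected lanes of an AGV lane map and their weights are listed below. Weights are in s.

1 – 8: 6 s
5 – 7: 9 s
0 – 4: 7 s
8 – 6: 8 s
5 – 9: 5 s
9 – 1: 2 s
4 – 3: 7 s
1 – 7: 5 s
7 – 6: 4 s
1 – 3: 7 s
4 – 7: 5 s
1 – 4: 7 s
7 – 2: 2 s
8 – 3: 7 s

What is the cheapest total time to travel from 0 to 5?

Running Dijkstra from 0:
0: 0
4: 7  (via 0)
7: 12  (via 4)
1: 14  (via 4)
2: 14  (via 7)
3: 14  (via 4)
6: 16  (via 7)
9: 16  (via 1)
8: 20  (via 1)
5: 21  (via 7)
Shortest route: 0–4–7–5 = 21 s.

21 s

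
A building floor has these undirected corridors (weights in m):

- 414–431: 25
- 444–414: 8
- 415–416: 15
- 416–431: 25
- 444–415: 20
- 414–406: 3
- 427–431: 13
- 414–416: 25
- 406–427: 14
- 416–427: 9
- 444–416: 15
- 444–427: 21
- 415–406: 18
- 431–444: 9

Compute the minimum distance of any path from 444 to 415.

20 m

Enumerating some paths:
444 - 416 - 415: 15+15 = 30
444 - 414 - 406 - 415: 8+3+18 = 29
444 - 415: 20 = 20
The minimum is 20 m via 444 - 415.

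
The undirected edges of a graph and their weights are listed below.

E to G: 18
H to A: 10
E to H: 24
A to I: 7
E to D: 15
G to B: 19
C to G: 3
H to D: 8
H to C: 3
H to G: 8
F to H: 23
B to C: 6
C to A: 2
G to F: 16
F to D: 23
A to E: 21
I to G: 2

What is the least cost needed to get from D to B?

17

Enumerating some paths:
D–H–A–C–B: 8+10+2+6 = 26
D–H–C–B: 8+3+6 = 17
D–H–G–C–B: 8+8+3+6 = 25
Cheapest is D–H–C–B at 17.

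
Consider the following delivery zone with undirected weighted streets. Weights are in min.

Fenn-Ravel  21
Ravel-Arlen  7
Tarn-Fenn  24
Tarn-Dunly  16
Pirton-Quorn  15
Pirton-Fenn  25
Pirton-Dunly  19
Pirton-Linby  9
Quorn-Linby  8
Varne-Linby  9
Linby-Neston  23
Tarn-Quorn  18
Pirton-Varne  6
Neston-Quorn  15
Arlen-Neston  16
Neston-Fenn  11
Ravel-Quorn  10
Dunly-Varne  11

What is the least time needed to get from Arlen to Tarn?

Settle nodes by increasing distance from Arlen:
Arlen: 0
Ravel: 7  (via Arlen)
Neston: 16  (via Arlen)
Quorn: 17  (via Ravel)
Linby: 25  (via Quorn)
Fenn: 27  (via Neston)
Pirton: 32  (via Quorn)
Varne: 34  (via Linby)
Tarn: 35  (via Quorn)
Shortest route: Arlen–Ravel–Quorn–Tarn = 35 min.

35 min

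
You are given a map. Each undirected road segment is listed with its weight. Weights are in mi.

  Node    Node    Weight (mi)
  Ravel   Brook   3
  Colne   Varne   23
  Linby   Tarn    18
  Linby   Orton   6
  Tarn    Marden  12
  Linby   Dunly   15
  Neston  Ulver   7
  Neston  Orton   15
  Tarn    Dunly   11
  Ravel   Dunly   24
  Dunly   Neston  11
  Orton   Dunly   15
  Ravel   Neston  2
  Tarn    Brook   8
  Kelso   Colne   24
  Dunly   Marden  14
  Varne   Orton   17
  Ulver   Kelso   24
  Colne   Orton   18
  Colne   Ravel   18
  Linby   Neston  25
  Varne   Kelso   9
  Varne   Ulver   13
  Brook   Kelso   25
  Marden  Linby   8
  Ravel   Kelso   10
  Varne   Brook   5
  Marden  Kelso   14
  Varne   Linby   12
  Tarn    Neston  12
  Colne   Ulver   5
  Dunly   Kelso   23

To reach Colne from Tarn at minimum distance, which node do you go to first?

Compare a few routes:
Tarn → Brook → Ravel → Neston → Ulver → Colne: 8+3+2+7+5 = 25
Tarn → Brook → Ravel → Colne: 8+3+18 = 29
Tarn → Neston → Ulver → Colne: 12+7+5 = 24
Tarn → Brook → Varne → Ulver → Colne: 8+5+13+5 = 31
The minimum is 24 mi via Tarn → Neston → Ulver → Colne.
So from Tarn the first move is to Neston.

Neston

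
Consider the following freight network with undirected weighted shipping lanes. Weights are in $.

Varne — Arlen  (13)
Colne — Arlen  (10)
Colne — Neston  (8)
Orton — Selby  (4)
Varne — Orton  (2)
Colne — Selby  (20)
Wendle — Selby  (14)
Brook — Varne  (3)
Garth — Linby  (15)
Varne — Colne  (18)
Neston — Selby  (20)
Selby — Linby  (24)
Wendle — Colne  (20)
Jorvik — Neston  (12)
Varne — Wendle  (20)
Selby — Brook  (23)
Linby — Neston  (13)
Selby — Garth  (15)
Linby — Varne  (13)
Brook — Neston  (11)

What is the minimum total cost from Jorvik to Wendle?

Candidate routes:
Jorvik–Neston–Selby–Wendle: 12+20+14 = 46
Jorvik–Neston–Colne–Wendle: 12+8+20 = 40
Jorvik–Neston–Brook–Varne–Orton–Selby–Wendle: 12+11+3+2+4+14 = 46
Jorvik–Neston–Brook–Varne–Wendle: 12+11+3+20 = 46
The minimum is $40 via Jorvik–Neston–Colne–Wendle.

$40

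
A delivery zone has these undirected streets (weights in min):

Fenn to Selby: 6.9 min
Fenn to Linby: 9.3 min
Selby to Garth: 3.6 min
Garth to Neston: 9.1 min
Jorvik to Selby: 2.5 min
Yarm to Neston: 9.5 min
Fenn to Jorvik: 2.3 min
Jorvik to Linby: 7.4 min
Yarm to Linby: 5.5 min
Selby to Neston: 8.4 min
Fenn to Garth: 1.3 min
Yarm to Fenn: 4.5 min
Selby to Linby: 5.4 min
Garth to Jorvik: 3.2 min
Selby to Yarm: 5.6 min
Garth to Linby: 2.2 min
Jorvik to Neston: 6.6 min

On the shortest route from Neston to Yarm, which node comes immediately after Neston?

Compare a few routes:
Neston - Selby - Yarm: 8.4+5.6 = 14
Neston - Jorvik - Fenn - Yarm: 6.6+2.3+4.5 = 13.4
Neston - Yarm: 9.5 = 9.5
The minimum is 9.5 min via Neston - Yarm.
So from Neston the first move is to Yarm.

Yarm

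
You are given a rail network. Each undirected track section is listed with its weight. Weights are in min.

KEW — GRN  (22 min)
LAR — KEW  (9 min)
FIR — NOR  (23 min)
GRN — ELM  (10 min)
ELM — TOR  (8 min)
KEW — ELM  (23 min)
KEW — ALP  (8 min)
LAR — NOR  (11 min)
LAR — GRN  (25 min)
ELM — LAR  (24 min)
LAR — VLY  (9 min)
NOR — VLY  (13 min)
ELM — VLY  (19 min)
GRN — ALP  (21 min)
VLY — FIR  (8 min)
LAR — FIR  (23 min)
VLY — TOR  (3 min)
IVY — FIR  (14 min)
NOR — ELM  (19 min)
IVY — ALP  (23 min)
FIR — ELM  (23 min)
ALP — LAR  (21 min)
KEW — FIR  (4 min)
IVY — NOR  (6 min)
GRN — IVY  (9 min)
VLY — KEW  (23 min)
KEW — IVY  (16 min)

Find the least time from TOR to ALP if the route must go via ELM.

Shortest TOR→ELM: TOR–ELM = 8
Best ELM to ALP: ELM–GRN–ALP costing 31
Total via ELM: 8 + 31 = 39 min.

39 min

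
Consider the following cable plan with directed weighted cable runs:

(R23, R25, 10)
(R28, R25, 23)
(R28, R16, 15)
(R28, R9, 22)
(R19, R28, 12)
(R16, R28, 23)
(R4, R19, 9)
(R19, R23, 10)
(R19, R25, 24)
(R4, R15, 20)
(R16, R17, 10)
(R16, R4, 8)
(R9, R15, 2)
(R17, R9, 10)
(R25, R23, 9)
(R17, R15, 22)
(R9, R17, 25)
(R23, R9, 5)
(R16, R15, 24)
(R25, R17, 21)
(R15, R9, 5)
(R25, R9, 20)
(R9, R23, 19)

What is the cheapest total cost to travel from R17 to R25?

39

Compare a few routes:
R17 → R9 → R23 → R25: 10+19+10 = 39
R17 → R15 → R9 → R23 → R25: 22+5+19+10 = 56
Cheapest is R17 → R9 → R23 → R25 at 39.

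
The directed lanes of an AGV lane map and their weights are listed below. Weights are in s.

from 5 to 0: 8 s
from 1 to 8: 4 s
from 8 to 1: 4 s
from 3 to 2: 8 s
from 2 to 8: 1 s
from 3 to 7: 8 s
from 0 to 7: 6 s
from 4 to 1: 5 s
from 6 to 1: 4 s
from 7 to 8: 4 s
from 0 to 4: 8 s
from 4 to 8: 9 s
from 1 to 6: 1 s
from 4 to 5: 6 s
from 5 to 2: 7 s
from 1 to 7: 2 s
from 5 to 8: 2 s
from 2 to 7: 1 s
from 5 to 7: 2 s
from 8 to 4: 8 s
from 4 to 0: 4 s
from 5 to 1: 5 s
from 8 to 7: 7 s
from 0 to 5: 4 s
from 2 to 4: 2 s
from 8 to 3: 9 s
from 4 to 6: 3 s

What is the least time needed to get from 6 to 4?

Running Dijkstra from 6:
6: 0
1: 4  (via 6)
7: 6  (via 1)
8: 8  (via 1)
4: 16  (via 8)
Shortest route: 6–1–8–4 = 16 s.

16 s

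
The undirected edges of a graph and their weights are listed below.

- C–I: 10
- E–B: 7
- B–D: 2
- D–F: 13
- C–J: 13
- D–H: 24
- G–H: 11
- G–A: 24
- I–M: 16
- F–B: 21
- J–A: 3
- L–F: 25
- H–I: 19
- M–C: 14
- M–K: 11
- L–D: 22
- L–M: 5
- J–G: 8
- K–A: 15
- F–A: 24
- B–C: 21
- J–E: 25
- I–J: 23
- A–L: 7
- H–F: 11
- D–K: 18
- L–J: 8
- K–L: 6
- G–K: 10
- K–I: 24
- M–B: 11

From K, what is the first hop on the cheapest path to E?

Candidate routes:
K - M - B - E: 11+11+7 = 29
K - L - M - B - E: 6+5+11+7 = 29
K - D - B - E: 18+2+7 = 27
The minimum is 27 via K - D - B - E.
So from K the first move is to D.

D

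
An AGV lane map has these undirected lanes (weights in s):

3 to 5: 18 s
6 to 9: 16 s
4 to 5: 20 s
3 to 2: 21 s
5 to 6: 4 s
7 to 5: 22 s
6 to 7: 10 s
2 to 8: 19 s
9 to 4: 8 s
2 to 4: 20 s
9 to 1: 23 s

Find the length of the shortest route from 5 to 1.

Settle nodes by increasing distance from 5:
5: 0
6: 4  (via 5)
7: 14  (via 6)
3: 18  (via 5)
4: 20  (via 5)
9: 20  (via 6)
2: 39  (via 3)
1: 43  (via 9)
Shortest route: 5–6–9–1 = 43 s.

43 s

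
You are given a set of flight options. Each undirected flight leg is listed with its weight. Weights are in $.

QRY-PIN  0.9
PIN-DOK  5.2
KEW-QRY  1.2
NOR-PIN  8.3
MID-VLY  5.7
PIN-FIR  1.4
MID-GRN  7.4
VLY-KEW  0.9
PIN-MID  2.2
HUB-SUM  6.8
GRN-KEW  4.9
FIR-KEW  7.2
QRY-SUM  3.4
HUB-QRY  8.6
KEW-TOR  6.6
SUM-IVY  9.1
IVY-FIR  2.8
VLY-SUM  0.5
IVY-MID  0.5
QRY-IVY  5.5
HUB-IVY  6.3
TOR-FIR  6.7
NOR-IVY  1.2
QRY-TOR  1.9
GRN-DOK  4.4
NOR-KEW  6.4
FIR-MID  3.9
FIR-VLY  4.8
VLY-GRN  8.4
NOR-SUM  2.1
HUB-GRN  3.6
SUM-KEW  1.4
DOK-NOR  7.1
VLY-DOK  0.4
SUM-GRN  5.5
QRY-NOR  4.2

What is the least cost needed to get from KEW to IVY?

Shortest distances from KEW:
KEW: 0
VLY: 0.9  (via KEW)
QRY: 1.2  (via KEW)
DOK: 1.3  (via VLY)
SUM: 1.4  (via KEW)
PIN: 2.1  (via QRY)
TOR: 3.1  (via QRY)
NOR: 3.5  (via SUM)
FIR: 3.5  (via PIN)
MID: 4.3  (via PIN)
IVY: 4.7  (via NOR)
Shortest route: KEW–SUM–NOR–IVY = $4.7.

$4.7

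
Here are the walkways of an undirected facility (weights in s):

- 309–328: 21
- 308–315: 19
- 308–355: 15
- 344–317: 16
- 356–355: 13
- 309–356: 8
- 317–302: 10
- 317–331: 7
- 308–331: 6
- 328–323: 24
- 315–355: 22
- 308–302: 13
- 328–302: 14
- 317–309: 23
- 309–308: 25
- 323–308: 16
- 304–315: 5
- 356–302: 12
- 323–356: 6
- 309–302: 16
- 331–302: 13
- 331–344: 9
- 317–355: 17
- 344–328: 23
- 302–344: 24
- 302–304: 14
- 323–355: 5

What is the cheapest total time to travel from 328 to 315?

Candidate routes:
328 - 302 - 304 - 315: 14+14+5 = 33
328 - 302 - 308 - 315: 14+13+19 = 46
328 - 323 - 355 - 315: 24+5+22 = 51
328 - 302 - 331 - 308 - 315: 14+13+6+19 = 52
Cheapest is 328 - 302 - 304 - 315 at 33 s.

33 s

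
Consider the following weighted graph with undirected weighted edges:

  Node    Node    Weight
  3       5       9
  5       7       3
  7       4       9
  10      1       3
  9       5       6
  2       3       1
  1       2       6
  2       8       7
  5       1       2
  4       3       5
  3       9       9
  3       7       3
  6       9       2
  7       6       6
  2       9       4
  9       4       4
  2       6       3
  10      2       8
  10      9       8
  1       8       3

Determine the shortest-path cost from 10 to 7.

Compare a few routes:
10–2–3–7: 8+1+3 = 12
10–1–5–7: 3+2+3 = 8
Cheapest is 10–1–5–7 at 8.

8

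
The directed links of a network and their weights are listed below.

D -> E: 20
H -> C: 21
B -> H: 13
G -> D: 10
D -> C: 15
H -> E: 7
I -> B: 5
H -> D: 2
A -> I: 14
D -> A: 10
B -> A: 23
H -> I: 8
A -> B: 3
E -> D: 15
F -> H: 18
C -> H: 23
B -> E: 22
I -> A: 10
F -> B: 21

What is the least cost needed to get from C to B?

36

Candidate routes:
C–H–I–A–B: 23+8+10+3 = 44
C–H–I–B: 23+8+5 = 36
C–H–D–A–B: 23+2+10+3 = 38
The minimum is 36 via C–H–I–B.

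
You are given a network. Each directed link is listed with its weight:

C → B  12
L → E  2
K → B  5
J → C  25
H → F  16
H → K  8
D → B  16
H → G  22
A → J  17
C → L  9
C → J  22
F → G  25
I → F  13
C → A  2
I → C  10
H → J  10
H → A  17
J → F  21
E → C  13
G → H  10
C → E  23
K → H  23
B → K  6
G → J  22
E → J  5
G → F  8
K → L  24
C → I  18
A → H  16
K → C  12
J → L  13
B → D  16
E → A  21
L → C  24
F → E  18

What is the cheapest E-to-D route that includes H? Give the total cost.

Best E to H: E → C → A → H costing 31
Shortest H→D: H → K → B → D = 29
Total via H: 31 + 29 = 60.

60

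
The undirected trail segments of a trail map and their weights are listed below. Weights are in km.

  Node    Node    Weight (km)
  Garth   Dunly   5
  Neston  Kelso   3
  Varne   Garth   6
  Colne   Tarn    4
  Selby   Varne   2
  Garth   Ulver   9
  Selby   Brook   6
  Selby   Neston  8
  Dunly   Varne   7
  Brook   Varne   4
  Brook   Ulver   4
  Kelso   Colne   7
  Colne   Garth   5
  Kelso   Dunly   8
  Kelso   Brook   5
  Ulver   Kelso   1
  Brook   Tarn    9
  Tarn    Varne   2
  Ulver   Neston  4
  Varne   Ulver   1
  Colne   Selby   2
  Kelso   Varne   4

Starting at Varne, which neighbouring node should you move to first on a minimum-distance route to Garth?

Garth

Compare a few routes:
Varne → Selby → Colne → Garth: 2+2+5 = 9
Varne → Garth: 6 = 6
Varne → Ulver → Garth: 1+9 = 10
Cheapest is Varne → Garth at 6 km.
So from Varne the first move is to Garth.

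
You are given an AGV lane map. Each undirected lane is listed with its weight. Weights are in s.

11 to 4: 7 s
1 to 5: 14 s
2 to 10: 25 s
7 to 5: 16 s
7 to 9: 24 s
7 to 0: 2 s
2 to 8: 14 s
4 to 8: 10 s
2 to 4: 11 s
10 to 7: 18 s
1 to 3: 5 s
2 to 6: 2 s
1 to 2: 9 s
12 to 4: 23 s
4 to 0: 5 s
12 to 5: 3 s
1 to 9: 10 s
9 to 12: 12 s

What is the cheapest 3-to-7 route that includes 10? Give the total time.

57 s

Shortest 3→10: 3 → 1 → 2 → 10 = 39
Shortest 10→7: 10 → 7 = 18
Total via 10: 39 + 18 = 57 s.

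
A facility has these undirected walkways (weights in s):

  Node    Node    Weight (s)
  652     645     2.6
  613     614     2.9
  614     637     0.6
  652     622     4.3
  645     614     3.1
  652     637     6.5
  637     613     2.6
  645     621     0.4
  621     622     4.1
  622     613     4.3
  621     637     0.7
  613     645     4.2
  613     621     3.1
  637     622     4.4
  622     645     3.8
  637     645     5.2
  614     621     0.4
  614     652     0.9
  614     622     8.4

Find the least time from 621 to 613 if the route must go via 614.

Best 621 to 614: 621 → 614 costing 0.4
Best 614 to 613: 614 → 613 costing 2.9
Total via 614: 0.4 + 2.9 = 3.3 s.

3.3 s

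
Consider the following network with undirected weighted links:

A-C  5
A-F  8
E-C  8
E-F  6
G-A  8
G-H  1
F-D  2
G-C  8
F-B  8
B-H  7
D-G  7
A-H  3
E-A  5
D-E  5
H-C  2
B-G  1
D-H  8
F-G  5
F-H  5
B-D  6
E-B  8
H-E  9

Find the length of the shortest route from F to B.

Settle nodes by increasing distance from F:
F: 0
D: 2  (via F)
G: 5  (via F)
H: 5  (via F)
B: 6  (via G)
Shortest route: F → G → B = 6.

6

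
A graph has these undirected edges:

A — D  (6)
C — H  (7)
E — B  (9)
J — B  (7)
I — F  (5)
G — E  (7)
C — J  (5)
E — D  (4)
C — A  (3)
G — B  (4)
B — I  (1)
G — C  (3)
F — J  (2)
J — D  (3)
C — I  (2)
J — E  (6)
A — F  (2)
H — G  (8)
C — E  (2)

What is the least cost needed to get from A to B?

6

Settle nodes by increasing distance from A:
A: 0
F: 2  (via A)
C: 3  (via A)
J: 4  (via F)
E: 5  (via C)
I: 5  (via C)
B: 6  (via I)
Shortest route: A–C–I–B = 6.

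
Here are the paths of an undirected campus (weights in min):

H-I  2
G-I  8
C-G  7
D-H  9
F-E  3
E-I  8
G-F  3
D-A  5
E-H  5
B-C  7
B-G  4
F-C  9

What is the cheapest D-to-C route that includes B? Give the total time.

Best D to B: D → H → I → G → B costing 23
Shortest B→C: B → C = 7
Total via B: 23 + 7 = 30 min.

30 min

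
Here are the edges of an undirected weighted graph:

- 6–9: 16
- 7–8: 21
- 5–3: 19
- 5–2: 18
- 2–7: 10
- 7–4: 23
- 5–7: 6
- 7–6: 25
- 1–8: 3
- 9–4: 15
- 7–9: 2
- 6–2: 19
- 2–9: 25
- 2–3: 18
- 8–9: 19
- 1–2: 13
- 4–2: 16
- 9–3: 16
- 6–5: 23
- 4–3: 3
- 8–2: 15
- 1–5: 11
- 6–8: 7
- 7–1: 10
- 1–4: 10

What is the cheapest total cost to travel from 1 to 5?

Compare a few routes:
1–5: 11 = 11
1–7–5: 10+6 = 16
Cheapest is 1–5 at 11.

11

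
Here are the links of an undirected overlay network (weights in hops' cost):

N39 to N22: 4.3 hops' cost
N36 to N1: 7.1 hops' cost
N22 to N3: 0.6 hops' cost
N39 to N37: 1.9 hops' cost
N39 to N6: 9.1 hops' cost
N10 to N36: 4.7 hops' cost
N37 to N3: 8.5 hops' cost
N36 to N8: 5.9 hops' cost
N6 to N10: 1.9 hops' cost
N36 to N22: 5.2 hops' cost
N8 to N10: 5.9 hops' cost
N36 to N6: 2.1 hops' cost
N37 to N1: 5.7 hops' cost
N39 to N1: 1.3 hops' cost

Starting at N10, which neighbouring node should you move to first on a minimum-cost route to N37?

N6

Compare a few routes:
N10 - N36 - N1 - N39 - N37: 4.7+7.1+1.3+1.9 = 15
N10 - N6 - N36 - N1 - N39 - N37: 1.9+2.1+7.1+1.3+1.9 = 14.3
N10 - N6 - N36 - N22 - N39 - N37: 1.9+2.1+5.2+4.3+1.9 = 15.4
N10 - N6 - N39 - N37: 1.9+9.1+1.9 = 12.9
The minimum is 12.9 hops' cost via N10 - N6 - N39 - N37.
So from N10 the first move is to N6.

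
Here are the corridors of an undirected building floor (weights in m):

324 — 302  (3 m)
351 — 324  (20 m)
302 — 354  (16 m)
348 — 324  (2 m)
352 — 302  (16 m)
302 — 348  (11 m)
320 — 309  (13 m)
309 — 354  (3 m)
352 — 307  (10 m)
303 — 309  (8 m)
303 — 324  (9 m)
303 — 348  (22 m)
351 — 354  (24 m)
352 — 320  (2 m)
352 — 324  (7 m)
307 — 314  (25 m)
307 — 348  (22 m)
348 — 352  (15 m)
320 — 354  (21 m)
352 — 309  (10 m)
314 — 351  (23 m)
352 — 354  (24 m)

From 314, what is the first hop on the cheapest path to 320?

307

Compare a few routes:
314–307–348–324–352–320: 25+22+2+7+2 = 58
314–307–352–320: 25+10+2 = 37
314–351–324–352–320: 23+20+7+2 = 52
Cheapest is 314–307–352–320 at 37 m.
So from 314 the first move is to 307.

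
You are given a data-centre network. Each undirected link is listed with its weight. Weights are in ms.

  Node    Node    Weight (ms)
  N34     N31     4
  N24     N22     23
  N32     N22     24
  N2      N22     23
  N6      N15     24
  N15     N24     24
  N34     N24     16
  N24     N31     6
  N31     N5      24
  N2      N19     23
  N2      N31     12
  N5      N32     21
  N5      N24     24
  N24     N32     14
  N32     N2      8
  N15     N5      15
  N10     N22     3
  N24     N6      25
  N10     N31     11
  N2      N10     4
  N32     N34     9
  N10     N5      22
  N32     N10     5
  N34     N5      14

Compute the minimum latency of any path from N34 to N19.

39 ms

Shortest distances from N34:
N34: 0
N31: 4  (via N34)
N32: 9  (via N34)
N24: 10  (via N31)
N5: 14  (via N34)
N10: 14  (via N32)
N2: 16  (via N31)
N22: 17  (via N10)
N15: 29  (via N5)
N6: 35  (via N24)
N19: 39  (via N2)
Shortest route: N34–N31–N2–N19 = 39 ms.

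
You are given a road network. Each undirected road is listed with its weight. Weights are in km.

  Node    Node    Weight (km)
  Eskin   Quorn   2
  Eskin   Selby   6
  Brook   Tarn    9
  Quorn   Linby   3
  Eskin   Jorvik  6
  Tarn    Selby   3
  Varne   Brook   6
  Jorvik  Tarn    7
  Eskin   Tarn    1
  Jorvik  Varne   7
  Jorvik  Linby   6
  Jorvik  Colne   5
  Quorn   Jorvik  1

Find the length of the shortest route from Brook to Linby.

15 km

Candidate routes:
Brook → Varne → Jorvik → Linby: 6+7+6 = 19
Brook → Tarn → Eskin → Quorn → Linby: 9+1+2+3 = 15
Brook → Varne → Jorvik → Quorn → Linby: 6+7+1+3 = 17
The minimum is 15 km via Brook → Tarn → Eskin → Quorn → Linby.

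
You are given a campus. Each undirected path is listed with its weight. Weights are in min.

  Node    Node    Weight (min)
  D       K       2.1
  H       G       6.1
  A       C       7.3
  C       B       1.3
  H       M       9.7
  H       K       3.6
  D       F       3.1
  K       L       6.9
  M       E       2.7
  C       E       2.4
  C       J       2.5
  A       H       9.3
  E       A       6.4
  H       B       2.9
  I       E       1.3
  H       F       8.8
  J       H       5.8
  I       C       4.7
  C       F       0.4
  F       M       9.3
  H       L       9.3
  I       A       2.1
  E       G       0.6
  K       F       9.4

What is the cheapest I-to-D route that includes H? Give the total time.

13.6 min

Best I to H: I → E → C → B → H costing 7.9
Shortest H→D: H → K → D = 5.7
Total via H: 7.9 + 5.7 = 13.6 min.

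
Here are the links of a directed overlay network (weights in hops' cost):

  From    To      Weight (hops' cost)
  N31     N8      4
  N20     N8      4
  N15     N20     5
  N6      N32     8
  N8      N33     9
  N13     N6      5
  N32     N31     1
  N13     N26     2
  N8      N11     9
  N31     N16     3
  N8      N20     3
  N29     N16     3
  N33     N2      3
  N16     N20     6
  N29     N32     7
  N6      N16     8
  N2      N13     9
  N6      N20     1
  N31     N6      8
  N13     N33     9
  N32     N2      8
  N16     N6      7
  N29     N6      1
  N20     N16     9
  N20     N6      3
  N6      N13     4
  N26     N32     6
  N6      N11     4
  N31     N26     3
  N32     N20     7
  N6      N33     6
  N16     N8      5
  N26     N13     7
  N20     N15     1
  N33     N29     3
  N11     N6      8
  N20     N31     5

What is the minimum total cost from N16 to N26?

13 hops' cost

Settle nodes by increasing distance from N16:
N16: 0
N8: 5  (via N16)
N20: 6  (via N16)
N6: 7  (via N16)
N15: 7  (via N20)
N31: 11  (via N20)
N11: 11  (via N6)
N13: 11  (via N6)
N26: 13  (via N13)
Shortest route: N16–N6–N13–N26 = 13 hops' cost.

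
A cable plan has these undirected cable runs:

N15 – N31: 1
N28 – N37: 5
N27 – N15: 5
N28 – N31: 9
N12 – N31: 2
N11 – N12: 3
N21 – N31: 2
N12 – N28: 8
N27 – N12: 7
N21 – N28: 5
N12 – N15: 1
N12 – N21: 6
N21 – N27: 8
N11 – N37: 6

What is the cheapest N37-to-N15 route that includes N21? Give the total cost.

13

Shortest N37→N21: N37 → N28 → N21 = 10
Shortest N21→N15: N21 → N31 → N15 = 3
Total via N21: 10 + 3 = 13.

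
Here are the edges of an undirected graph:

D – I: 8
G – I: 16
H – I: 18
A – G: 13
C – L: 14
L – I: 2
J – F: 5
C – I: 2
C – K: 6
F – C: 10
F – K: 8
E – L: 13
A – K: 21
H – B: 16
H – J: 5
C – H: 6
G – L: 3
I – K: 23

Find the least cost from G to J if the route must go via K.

Best G to K: G → L → I → C → K costing 13
Shortest K→J: K → F → J = 13
Total via K: 13 + 13 = 26.

26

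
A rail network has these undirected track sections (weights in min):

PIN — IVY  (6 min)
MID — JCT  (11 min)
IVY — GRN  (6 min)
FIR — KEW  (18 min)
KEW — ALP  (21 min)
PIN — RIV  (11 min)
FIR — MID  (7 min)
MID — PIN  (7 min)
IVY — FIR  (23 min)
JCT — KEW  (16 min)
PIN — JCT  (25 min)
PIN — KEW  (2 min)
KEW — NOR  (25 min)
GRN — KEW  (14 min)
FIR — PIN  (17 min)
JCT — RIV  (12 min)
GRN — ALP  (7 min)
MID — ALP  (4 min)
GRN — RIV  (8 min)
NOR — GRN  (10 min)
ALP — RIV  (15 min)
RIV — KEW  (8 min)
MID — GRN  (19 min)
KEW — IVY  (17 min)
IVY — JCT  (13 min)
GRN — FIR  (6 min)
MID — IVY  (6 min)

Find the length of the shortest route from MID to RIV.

Settle nodes by increasing distance from MID:
MID: 0
ALP: 4  (via MID)
IVY: 6  (via MID)
PIN: 7  (via MID)
FIR: 7  (via MID)
KEW: 9  (via PIN)
GRN: 11  (via ALP)
JCT: 11  (via MID)
RIV: 17  (via KEW)
Shortest route: MID–PIN–KEW–RIV = 17 min.

17 min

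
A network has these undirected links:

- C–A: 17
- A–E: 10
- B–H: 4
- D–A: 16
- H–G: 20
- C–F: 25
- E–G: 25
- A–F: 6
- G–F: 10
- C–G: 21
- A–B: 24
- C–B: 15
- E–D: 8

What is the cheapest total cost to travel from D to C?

33

Compare a few routes:
D–A–C: 16+17 = 33
D–A–F–C: 16+6+25 = 47
D–E–A–F–C: 8+10+6+25 = 49
D–E–A–C: 8+10+17 = 35
Cheapest is D–A–C at 33.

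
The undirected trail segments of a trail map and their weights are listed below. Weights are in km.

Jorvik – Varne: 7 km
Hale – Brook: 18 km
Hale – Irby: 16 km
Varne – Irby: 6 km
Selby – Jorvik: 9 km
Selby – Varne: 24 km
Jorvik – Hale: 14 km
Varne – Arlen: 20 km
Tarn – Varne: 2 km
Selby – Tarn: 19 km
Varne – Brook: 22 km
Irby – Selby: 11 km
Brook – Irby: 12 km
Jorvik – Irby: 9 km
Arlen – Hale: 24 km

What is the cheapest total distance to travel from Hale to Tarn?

Compare a few routes:
Hale–Jorvik–Varne–Tarn: 14+7+2 = 23
Hale–Jorvik–Irby–Varne–Tarn: 14+9+6+2 = 31
Hale–Irby–Varne–Tarn: 16+6+2 = 24
The minimum is 23 km via Hale–Jorvik–Varne–Tarn.

23 km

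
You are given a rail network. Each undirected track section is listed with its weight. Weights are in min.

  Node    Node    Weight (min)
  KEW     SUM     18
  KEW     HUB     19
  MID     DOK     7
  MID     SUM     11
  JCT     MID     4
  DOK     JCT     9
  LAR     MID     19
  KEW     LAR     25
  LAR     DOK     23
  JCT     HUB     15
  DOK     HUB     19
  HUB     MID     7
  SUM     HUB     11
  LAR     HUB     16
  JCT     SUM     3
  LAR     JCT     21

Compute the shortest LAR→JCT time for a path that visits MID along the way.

23 min

Best LAR to MID: LAR → MID costing 19
Shortest MID→JCT: MID → JCT = 4
Total via MID: 19 + 4 = 23 min.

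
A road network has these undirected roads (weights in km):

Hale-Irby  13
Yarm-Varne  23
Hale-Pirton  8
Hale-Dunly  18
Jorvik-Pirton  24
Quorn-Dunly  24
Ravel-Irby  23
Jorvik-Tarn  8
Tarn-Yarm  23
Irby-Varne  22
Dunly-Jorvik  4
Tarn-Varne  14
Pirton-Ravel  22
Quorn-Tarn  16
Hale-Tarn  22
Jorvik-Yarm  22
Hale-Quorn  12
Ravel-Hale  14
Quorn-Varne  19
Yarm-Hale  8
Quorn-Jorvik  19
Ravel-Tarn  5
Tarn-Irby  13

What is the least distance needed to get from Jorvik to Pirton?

24 km

Running Dijkstra from Jorvik:
Jorvik: 0
Dunly: 4  (via Jorvik)
Tarn: 8  (via Jorvik)
Ravel: 13  (via Tarn)
Quorn: 19  (via Jorvik)
Irby: 21  (via Tarn)
Yarm: 22  (via Jorvik)
Varne: 22  (via Tarn)
Hale: 22  (via Dunly)
Pirton: 24  (via Jorvik)
Shortest route: Jorvik–Pirton = 24 km.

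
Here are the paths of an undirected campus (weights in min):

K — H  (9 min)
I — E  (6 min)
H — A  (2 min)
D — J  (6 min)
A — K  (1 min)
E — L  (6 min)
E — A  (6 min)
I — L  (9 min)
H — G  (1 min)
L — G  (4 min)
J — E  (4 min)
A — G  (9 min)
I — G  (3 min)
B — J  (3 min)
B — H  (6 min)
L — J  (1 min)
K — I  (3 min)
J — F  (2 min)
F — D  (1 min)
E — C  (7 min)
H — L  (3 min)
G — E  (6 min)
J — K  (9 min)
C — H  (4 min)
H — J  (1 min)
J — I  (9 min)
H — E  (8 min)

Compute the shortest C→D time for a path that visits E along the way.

14 min

Shortest C→E: C–E = 7
Shortest E→D: E–J–F–D = 7
Total via E: 7 + 7 = 14 min.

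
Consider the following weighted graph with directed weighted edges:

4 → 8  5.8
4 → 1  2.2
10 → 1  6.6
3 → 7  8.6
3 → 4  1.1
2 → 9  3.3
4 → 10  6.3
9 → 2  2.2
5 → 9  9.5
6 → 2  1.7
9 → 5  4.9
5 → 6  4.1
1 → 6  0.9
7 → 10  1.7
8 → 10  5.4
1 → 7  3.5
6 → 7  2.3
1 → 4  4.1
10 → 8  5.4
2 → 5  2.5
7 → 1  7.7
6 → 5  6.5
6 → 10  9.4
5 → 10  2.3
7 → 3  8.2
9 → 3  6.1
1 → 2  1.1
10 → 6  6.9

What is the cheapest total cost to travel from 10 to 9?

11

Enumerating some paths:
10 - 6 - 2 - 9: 6.9+1.7+3.3 = 11.9
10 - 1 - 2 - 9: 6.6+1.1+3.3 = 11
Cheapest is 10 - 1 - 2 - 9 at 11.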